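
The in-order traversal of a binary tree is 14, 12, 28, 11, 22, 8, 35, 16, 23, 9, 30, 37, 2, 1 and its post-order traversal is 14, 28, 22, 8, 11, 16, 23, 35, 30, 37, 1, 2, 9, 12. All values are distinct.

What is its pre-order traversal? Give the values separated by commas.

The last element of post-order is the root; it splits in-order into left and right subtrees.
Root 12: left subtree has 1 node {14}, right has 12 {28, 11, 22, 8, 35, 16, 23, 9, 30, 37, 2, 1}.
  Root 9: left subtree has 7 nodes {28, 11, 22, 8, 35, 16, 23}, right has 4 {30, 37, 2, 1}.
    Root 35: left subtree has 4 nodes {28, 11, 22, 8}, right has 2 {16, 23}.
      Root 11: left subtree has 1 node {28}, right has 2 {22, 8}.
        Root 8: left subtree has 1 node {22}, right has 0 { }.
      Root 23: left subtree has 1 node {16}, right has 0 { }.
    Root 2: left subtree has 2 nodes {30, 37}, right has 1 {1}.
      Root 37: left subtree has 1 node {30}, right has 0 { }.

12, 14, 9, 35, 11, 28, 8, 22, 23, 16, 2, 37, 30, 1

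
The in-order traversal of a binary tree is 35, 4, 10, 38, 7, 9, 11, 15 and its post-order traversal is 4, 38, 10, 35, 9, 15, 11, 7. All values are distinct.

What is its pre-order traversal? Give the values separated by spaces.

The last element of post-order is the root; it splits in-order into left and right subtrees.
Root 7: left subtree has 4 nodes {35, 4, 10, 38}, right has 3 {9, 11, 15}.
  Root 35: left subtree has 0 nodes { }, right has 3 {4, 10, 38}.
    Root 10: left subtree has 1 node {4}, right has 1 {38}.
  Root 11: left subtree has 1 node {9}, right has 1 {15}.

7 35 10 4 38 11 9 15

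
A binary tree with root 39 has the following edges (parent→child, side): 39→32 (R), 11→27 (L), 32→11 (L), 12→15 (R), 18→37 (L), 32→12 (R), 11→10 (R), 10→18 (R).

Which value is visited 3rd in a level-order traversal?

Level-order visits nodes level by level from the root, left to right within each level.
Level 0: 39
Level 1: 32
Level 2: 11, 12
Level 3: 27, 10, 15
Level 4: 18
Level 5: 37
Full level-order sequence: 39, 32, 11, 12, 27, 10, 15, 18, 37.

11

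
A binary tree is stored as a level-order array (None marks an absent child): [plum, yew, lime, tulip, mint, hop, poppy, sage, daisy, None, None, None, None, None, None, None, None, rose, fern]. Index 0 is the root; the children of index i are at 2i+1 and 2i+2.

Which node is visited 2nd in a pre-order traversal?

yew

Pre-order visits the node, then its left subtree, then its right subtree.
Visit plum.
At plum: go left to yew.
  Visit yew.
  At yew: go left to tulip.
    Visit tulip.
    At tulip: go left to sage.
      sage is a leaf — visit sage.
    At tulip: go right to daisy.
      Visit daisy.
      At daisy: go left to rose.
        rose is a leaf — visit rose.
      At daisy: go right to fern.
        fern is a leaf — visit fern.
  At yew: go right to mint.
    mint is a leaf — visit mint.
At plum: go right to lime.
  Visit lime.
  At lime: go left to hop.
    hop is a leaf — visit hop.
  At lime: go right to poppy.
    poppy is a leaf — visit poppy.
Full pre-order sequence: plum, yew, tulip, sage, daisy, rose, fern, mint, lime, hop, poppy.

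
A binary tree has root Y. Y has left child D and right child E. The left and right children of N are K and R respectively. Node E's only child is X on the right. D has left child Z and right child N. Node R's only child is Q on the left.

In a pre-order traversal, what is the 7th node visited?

Pre-order visits the node, then its left subtree, then its right subtree.
Visit Y.
At Y: go left to D.
  Visit D.
  At D: go left to Z.
    Z is a leaf — visit Z.
  At D: go right to N.
    Visit N.
    At N: go left to K.
      K is a leaf — visit K.
    At N: go right to R.
      Visit R.
      At R: go left to Q.
        Q is a leaf — visit Q.
      At R: no right child.
At Y: go right to E.
  Visit E.
  At E: no left child.
  At E: go right to X.
    X is a leaf — visit X.
Full pre-order sequence: Y, D, Z, N, K, R, Q, E, X.

Q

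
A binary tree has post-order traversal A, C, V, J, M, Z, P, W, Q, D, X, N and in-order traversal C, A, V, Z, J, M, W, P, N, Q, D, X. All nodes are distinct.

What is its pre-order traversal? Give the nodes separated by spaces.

The last element of post-order is the root; it splits in-order into left and right subtrees.
Root N: left subtree has 8 nodes {C, A, V, Z, J, M, W, P}, right has 3 {Q, D, X}.
  Root W: left subtree has 6 nodes {C, A, V, Z, J, M}, right has 1 {P}.
    Root Z: left subtree has 3 nodes {C, A, V}, right has 2 {J, M}.
      Root V: left subtree has 2 nodes {C, A}, right has 0 { }.
        Root C: left subtree has 0 nodes { }, right has 1 {A}.
      Root M: left subtree has 1 node {J}, right has 0 { }.
  Root X: left subtree has 2 nodes {Q, D}, right has 0 { }.
    Root D: left subtree has 1 node {Q}, right has 0 { }.

N W Z V C A M J P X D Q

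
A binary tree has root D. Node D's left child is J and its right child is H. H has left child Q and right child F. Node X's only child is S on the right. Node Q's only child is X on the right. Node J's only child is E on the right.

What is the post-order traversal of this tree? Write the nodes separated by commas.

Post-order visits the left subtree, then the right subtree, then the node.
At D: go left to J.
  At J: no left child.
  At J: go right to E.
    E is a leaf — visit E.
  Visit J.
At D: go right to H.
  At H: go left to Q.
    At Q: no left child.
    At Q: go right to X.
      At X: no left child.
      At X: go right to S.
        S is a leaf — visit S.
      Visit X.
    Visit Q.
  At H: go right to F.
    F is a leaf — visit F.
  Visit H.
Visit D.

E, J, S, X, Q, F, H, D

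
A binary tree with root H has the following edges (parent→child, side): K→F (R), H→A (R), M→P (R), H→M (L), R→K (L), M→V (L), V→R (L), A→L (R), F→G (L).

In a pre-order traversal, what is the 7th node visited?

Pre-order visits the node, then its left subtree, then its right subtree.
Visit H.
At H: go left to M.
  Visit M.
  At M: go left to V.
    Visit V.
    At V: go left to R.
      Visit R.
      At R: go left to K.
        Visit K.
        At K: no left child.
        At K: go right to F.
          Visit F.
          At F: go left to G.
            G is a leaf — visit G.
          At F: no right child.
      At R: no right child.
    At V: no right child.
  At M: go right to P.
    P is a leaf — visit P.
At H: go right to A.
  Visit A.
  At A: no left child.
  At A: go right to L.
    L is a leaf — visit L.
Full pre-order sequence: H, M, V, R, K, F, G, P, A, L.

G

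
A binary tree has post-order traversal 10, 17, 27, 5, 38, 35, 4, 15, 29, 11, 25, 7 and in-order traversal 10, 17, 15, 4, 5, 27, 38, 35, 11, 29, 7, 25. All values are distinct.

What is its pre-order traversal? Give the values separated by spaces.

7 11 15 17 10 4 35 38 5 27 29 25

The last element of post-order is the root; it splits in-order into left and right subtrees.
Root 7: left subtree has 10 nodes {10, 17, 15, 4, 5, 27, 38, 35, 11, 29}, right has 1 {25}.
  Root 11: left subtree has 8 nodes {10, 17, 15, 4, 5, 27, 38, 35}, right has 1 {29}.
    Root 15: left subtree has 2 nodes {10, 17}, right has 5 {4, 5, 27, 38, 35}.
      Root 17: left subtree has 1 node {10}, right has 0 { }.
      Root 4: left subtree has 0 nodes { }, right has 4 {5, 27, 38, 35}.
        Root 35: left subtree has 3 nodes {5, 27, 38}, right has 0 { }.
          Root 38: left subtree has 2 nodes {5, 27}, right has 0 { }.
            Root 5: left subtree has 0 nodes { }, right has 1 {27}.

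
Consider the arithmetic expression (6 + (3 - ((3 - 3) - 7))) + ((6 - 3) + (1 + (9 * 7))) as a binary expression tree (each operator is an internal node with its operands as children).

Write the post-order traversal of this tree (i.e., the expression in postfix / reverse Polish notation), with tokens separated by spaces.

Post-order on an expression tree gives postfix notation: for each operator, emit left operand, right operand, then the operator.

6 3 3 3 - 7 - - + 6 3 - 1 9 7 * + + +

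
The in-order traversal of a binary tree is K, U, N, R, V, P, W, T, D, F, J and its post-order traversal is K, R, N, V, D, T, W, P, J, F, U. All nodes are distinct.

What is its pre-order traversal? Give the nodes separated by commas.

The last element of post-order is the root; it splits in-order into left and right subtrees.
Root U: left subtree has 1 node {K}, right has 9 {N, R, V, P, W, T, D, F, J}.
  Root F: left subtree has 7 nodes {N, R, V, P, W, T, D}, right has 1 {J}.
    Root P: left subtree has 3 nodes {N, R, V}, right has 3 {W, T, D}.
      Root V: left subtree has 2 nodes {N, R}, right has 0 { }.
        Root N: left subtree has 0 nodes { }, right has 1 {R}.
      Root W: left subtree has 0 nodes { }, right has 2 {T, D}.
        Root T: left subtree has 0 nodes { }, right has 1 {D}.

U, K, F, P, V, N, R, W, T, D, J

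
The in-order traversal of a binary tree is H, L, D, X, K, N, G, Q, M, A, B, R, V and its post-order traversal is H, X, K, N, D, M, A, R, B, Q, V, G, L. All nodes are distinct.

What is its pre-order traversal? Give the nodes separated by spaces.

L H G D N K X V Q B A M R

The last element of post-order is the root; it splits in-order into left and right subtrees.
Root L: left subtree has 1 node {H}, right has 11 {D, X, K, N, G, Q, M, A, B, R, V}.
  Root G: left subtree has 4 nodes {D, X, K, N}, right has 6 {Q, M, A, B, R, V}.
    Root D: left subtree has 0 nodes { }, right has 3 {X, K, N}.
      Root N: left subtree has 2 nodes {X, K}, right has 0 { }.
        Root K: left subtree has 1 node {X}, right has 0 { }.
    Root V: left subtree has 5 nodes {Q, M, A, B, R}, right has 0 { }.
      Root Q: left subtree has 0 nodes { }, right has 4 {M, A, B, R}.
        Root B: left subtree has 2 nodes {M, A}, right has 1 {R}.
          Root A: left subtree has 1 node {M}, right has 0 { }.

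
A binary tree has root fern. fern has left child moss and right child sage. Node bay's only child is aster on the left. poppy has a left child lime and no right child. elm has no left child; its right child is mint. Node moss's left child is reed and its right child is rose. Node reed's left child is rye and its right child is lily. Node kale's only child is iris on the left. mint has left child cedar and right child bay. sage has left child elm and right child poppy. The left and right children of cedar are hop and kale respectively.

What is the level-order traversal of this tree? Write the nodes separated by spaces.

Level-order visits nodes level by level from the root, left to right within each level.
Level 0: fern
Level 1: moss, sage
Level 2: reed, rose, elm, poppy
Level 3: rye, lily, mint, lime
Level 4: cedar, bay
Level 5: hop, kale, aster
Level 6: iris

fern moss sage reed rose elm poppy rye lily mint lime cedar bay hop kale aster iris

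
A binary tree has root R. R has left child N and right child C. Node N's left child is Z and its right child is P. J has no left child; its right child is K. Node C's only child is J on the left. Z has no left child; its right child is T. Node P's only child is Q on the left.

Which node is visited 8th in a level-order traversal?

Q

Level-order visits nodes level by level from the root, left to right within each level.
Level 0: R
Level 1: N, C
Level 2: Z, P, J
Level 3: T, Q, K
Full level-order sequence: R, N, C, Z, P, J, T, Q, K.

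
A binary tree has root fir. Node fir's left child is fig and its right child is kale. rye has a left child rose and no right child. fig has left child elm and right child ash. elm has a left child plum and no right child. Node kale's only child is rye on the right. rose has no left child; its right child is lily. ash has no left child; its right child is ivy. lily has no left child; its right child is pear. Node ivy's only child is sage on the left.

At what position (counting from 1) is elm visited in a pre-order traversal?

Pre-order visits the node, then its left subtree, then its right subtree.
Visit fir.
At fir: go left to fig.
  Visit fig.
  At fig: go left to elm.
    Visit elm.
    At elm: go left to plum.
      plum is a leaf — visit plum.
    At elm: no right child.
  At fig: go right to ash.
    Visit ash.
    At ash: no left child.
    At ash: go right to ivy.
      Visit ivy.
      At ivy: go left to sage.
        sage is a leaf — visit sage.
      At ivy: no right child.
At fir: go right to kale.
  Visit kale.
  At kale: no left child.
  At kale: go right to rye.
    Visit rye.
    At rye: go left to rose.
      Visit rose.
      At rose: no left child.
      At rose: go right to lily.
        Visit lily.
        At lily: no left child.
        At lily: go right to pear.
          pear is a leaf — visit pear.
    At rye: no right child.
Full pre-order sequence: fir, fig, elm, plum, ash, ivy, sage, kale, rye, rose, lily, pear.

3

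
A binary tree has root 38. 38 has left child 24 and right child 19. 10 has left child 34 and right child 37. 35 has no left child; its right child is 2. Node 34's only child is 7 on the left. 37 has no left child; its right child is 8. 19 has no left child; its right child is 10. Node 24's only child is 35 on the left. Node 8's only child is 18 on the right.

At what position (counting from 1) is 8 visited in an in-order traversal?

10

In-order visits the left subtree, then the node, then the right subtree.
At 38: go left to 24.
  At 24: go left to 35.
    At 35: no left child.
    Visit 35.
    At 35: go right to 2.
      2 is a leaf — visit 2.
  Visit 24.
  At 24: no right child.
Visit 38.
At 38: go right to 19.
  At 19: no left child.
  Visit 19.
  At 19: go right to 10.
    At 10: go left to 34.
      At 34: go left to 7.
        7 is a leaf — visit 7.
      Visit 34.
      At 34: no right child.
    Visit 10.
    At 10: go right to 37.
      At 37: no left child.
      Visit 37.
      At 37: go right to 8.
        At 8: no left child.
        Visit 8.
        At 8: go right to 18.
          18 is a leaf — visit 18.
Full in-order sequence: 35, 2, 24, 38, 19, 7, 34, 10, 37, 8, 18.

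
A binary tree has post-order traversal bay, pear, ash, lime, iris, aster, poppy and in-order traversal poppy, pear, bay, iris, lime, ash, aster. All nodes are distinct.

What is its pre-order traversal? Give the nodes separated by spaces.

poppy aster iris pear bay lime ash

The last element of post-order is the root; it splits in-order into left and right subtrees.
Root poppy: left subtree has 0 nodes { }, right has 6 {pear, bay, iris, lime, ash, aster}.
  Root aster: left subtree has 5 nodes {pear, bay, iris, lime, ash}, right has 0 { }.
    Root iris: left subtree has 2 nodes {pear, bay}, right has 2 {lime, ash}.
      Root pear: left subtree has 0 nodes { }, right has 1 {bay}.
      Root lime: left subtree has 0 nodes { }, right has 1 {ash}.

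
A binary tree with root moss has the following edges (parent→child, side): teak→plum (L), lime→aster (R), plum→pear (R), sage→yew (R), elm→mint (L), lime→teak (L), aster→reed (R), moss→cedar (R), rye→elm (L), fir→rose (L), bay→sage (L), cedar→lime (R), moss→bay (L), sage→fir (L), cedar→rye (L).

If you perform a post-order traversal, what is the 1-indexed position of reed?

12

Post-order visits the left subtree, then the right subtree, then the node.
At moss: go left to bay.
  At bay: go left to sage.
    At sage: go left to fir.
      At fir: go left to rose.
        rose is a leaf — visit rose.
      At fir: no right child.
      Visit fir.
    At sage: go right to yew.
      yew is a leaf — visit yew.
    Visit sage.
  At bay: no right child.
  Visit bay.
At moss: go right to cedar.
  At cedar: go left to rye.
    At rye: go left to elm.
      At elm: go left to mint.
        mint is a leaf — visit mint.
      At elm: no right child.
      Visit elm.
    At rye: no right child.
    Visit rye.
  At cedar: go right to lime.
    At lime: go left to teak.
      At teak: go left to plum.
        At plum: no left child.
        At plum: go right to pear.
          pear is a leaf — visit pear.
        Visit plum.
      At teak: no right child.
      Visit teak.
    At lime: go right to aster.
      At aster: no left child.
      At aster: go right to reed.
        reed is a leaf — visit reed.
      Visit aster.
    Visit lime.
  Visit cedar.
Visit moss.
Full post-order sequence: rose, fir, yew, sage, bay, mint, elm, rye, pear, plum, teak, reed, aster, lime, cedar, moss.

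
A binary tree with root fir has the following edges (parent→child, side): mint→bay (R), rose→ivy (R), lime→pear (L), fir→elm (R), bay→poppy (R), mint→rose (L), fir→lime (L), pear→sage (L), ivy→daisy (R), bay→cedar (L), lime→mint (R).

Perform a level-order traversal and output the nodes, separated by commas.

Level-order visits nodes level by level from the root, left to right within each level.
Level 0: fir
Level 1: lime, elm
Level 2: pear, mint
Level 3: sage, rose, bay
Level 4: ivy, cedar, poppy
Level 5: daisy

fir, lime, elm, pear, mint, sage, rose, bay, ivy, cedar, poppy, daisy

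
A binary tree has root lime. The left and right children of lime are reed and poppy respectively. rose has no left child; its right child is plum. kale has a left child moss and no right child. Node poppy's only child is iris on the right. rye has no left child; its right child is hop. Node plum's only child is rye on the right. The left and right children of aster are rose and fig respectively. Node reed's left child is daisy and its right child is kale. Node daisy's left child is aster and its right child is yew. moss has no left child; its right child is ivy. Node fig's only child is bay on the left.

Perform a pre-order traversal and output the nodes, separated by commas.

lime, reed, daisy, aster, rose, plum, rye, hop, fig, bay, yew, kale, moss, ivy, poppy, iris

Pre-order visits the node, then its left subtree, then its right subtree.
Visit lime.
At lime: go left to reed.
  Visit reed.
  At reed: go left to daisy.
    Visit daisy.
    At daisy: go left to aster.
      Visit aster.
      At aster: go left to rose.
        Visit rose.
        At rose: no left child.
        At rose: go right to plum.
          Visit plum.
          At plum: no left child.
          At plum: go right to rye.
            Visit rye.
            At rye: no left child.
            At rye: go right to hop.
              hop is a leaf — visit hop.
      At aster: go right to fig.
        Visit fig.
        At fig: go left to bay.
          bay is a leaf — visit bay.
        At fig: no right child.
    At daisy: go right to yew.
      yew is a leaf — visit yew.
  At reed: go right to kale.
    Visit kale.
    At kale: go left to moss.
      Visit moss.
      At moss: no left child.
      At moss: go right to ivy.
        ivy is a leaf — visit ivy.
    At kale: no right child.
At lime: go right to poppy.
  Visit poppy.
  At poppy: no left child.
  At poppy: go right to iris.
    iris is a leaf — visit iris.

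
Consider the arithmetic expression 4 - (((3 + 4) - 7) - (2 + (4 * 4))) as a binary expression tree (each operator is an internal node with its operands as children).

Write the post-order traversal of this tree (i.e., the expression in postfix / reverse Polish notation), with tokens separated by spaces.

Post-order on an expression tree gives postfix notation: for each operator, emit left operand, right operand, then the operator.

4 3 4 + 7 - 2 4 4 * + - -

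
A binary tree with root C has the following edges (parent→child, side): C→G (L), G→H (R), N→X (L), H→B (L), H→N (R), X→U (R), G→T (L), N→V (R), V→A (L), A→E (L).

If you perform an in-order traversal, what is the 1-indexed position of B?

In-order visits the left subtree, then the node, then the right subtree.
At C: go left to G.
  At G: go left to T.
    T is a leaf — visit T.
  Visit G.
  At G: go right to H.
    At H: go left to B.
      B is a leaf — visit B.
    Visit H.
    At H: go right to N.
      At N: go left to X.
        At X: no left child.
        Visit X.
        At X: go right to U.
          U is a leaf — visit U.
      Visit N.
      At N: go right to V.
        At V: go left to A.
          At A: go left to E.
            E is a leaf — visit E.
          Visit A.
          At A: no right child.
        Visit V.
        At V: no right child.
Visit C.
At C: no right child.
Full in-order sequence: T, G, B, H, X, U, N, E, A, V, C.

3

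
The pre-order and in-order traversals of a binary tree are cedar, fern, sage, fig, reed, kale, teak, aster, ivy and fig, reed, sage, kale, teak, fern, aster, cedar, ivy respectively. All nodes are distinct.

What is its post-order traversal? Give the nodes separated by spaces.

The first element of pre-order is the root; it splits in-order into left and right subtrees.
Root cedar: left subtree has 7 nodes {fig, reed, sage, kale, teak, fern, aster}, right has 1 {ivy}.
  Root fern: left subtree has 5 nodes {fig, reed, sage, kale, teak}, right has 1 {aster}.
    Root sage: left subtree has 2 nodes {fig, reed}, right has 2 {kale, teak}.
      Root fig: left subtree has 0 nodes { }, right has 1 {reed}.
      Root kale: left subtree has 0 nodes { }, right has 1 {teak}.

reed fig teak kale sage aster fern ivy cedar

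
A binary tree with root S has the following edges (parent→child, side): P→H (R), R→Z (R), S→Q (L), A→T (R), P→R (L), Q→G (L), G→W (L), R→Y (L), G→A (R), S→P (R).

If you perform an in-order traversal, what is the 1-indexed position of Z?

In-order visits the left subtree, then the node, then the right subtree.
At S: go left to Q.
  At Q: go left to G.
    At G: go left to W.
      W is a leaf — visit W.
    Visit G.
    At G: go right to A.
      At A: no left child.
      Visit A.
      At A: go right to T.
        T is a leaf — visit T.
  Visit Q.
  At Q: no right child.
Visit S.
At S: go right to P.
  At P: go left to R.
    At R: go left to Y.
      Y is a leaf — visit Y.
    Visit R.
    At R: go right to Z.
      Z is a leaf — visit Z.
  Visit P.
  At P: go right to H.
    H is a leaf — visit H.
Full in-order sequence: W, G, A, T, Q, S, Y, R, Z, P, H.

9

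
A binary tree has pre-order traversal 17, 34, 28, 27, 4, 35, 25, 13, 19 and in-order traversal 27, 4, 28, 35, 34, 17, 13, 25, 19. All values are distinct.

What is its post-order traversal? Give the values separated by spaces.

4 27 35 28 34 13 19 25 17

The first element of pre-order is the root; it splits in-order into left and right subtrees.
Root 17: left subtree has 5 nodes {27, 4, 28, 35, 34}, right has 3 {13, 25, 19}.
  Root 34: left subtree has 4 nodes {27, 4, 28, 35}, right has 0 { }.
    Root 28: left subtree has 2 nodes {27, 4}, right has 1 {35}.
      Root 27: left subtree has 0 nodes { }, right has 1 {4}.
  Root 25: left subtree has 1 node {13}, right has 1 {19}.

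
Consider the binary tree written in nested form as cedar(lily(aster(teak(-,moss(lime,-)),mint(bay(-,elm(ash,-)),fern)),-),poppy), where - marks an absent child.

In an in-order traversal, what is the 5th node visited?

In-order visits the left subtree, then the node, then the right subtree.
At cedar: go left to lily.
  At lily: go left to aster.
    At aster: go left to teak.
      At teak: no left child.
      Visit teak.
      At teak: go right to moss.
        At moss: go left to lime.
          lime is a leaf — visit lime.
        Visit moss.
        At moss: no right child.
    Visit aster.
    At aster: go right to mint.
      At mint: go left to bay.
        At bay: no left child.
        Visit bay.
        At bay: go right to elm.
          At elm: go left to ash.
            ash is a leaf — visit ash.
          Visit elm.
          At elm: no right child.
      Visit mint.
      At mint: go right to fern.
        fern is a leaf — visit fern.
  Visit lily.
  At lily: no right child.
Visit cedar.
At cedar: go right to poppy.
  poppy is a leaf — visit poppy.
Full in-order sequence: teak, lime, moss, aster, bay, ash, elm, mint, fern, lily, cedar, poppy.

bay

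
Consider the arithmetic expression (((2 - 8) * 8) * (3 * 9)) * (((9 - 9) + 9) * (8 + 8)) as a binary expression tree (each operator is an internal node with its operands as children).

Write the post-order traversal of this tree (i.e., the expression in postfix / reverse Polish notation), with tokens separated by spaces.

Post-order on an expression tree gives postfix notation: for each operator, emit left operand, right operand, then the operator.

2 8 - 8 * 3 9 * * 9 9 - 9 + 8 8 + * *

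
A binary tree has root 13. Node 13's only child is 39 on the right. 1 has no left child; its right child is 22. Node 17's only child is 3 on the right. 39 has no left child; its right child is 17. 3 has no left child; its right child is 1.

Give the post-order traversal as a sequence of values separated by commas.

22, 1, 3, 17, 39, 13

Post-order visits the left subtree, then the right subtree, then the node.
At 13: no left child.
At 13: go right to 39.
  At 39: no left child.
  At 39: go right to 17.
    At 17: no left child.
    At 17: go right to 3.
      At 3: no left child.
      At 3: go right to 1.
        At 1: no left child.
        At 1: go right to 22.
          22 is a leaf — visit 22.
        Visit 1.
      Visit 3.
    Visit 17.
  Visit 39.
Visit 13.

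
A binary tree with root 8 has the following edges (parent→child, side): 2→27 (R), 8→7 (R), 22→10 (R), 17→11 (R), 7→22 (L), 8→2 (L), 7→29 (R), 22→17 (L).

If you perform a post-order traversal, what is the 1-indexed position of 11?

3

Post-order visits the left subtree, then the right subtree, then the node.
At 8: go left to 2.
  At 2: no left child.
  At 2: go right to 27.
    27 is a leaf — visit 27.
  Visit 2.
At 8: go right to 7.
  At 7: go left to 22.
    At 22: go left to 17.
      At 17: no left child.
      At 17: go right to 11.
        11 is a leaf — visit 11.
      Visit 17.
    At 22: go right to 10.
      10 is a leaf — visit 10.
    Visit 22.
  At 7: go right to 29.
    29 is a leaf — visit 29.
  Visit 7.
Visit 8.
Full post-order sequence: 27, 2, 11, 17, 10, 22, 29, 7, 8.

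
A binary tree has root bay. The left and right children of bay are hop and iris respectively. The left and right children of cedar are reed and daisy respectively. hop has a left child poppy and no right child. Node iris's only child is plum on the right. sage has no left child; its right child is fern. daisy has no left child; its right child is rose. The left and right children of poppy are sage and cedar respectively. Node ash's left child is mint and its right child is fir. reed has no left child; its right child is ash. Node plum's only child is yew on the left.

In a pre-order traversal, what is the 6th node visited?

cedar

Pre-order visits the node, then its left subtree, then its right subtree.
Visit bay.
At bay: go left to hop.
  Visit hop.
  At hop: go left to poppy.
    Visit poppy.
    At poppy: go left to sage.
      Visit sage.
      At sage: no left child.
      At sage: go right to fern.
        fern is a leaf — visit fern.
    At poppy: go right to cedar.
      Visit cedar.
      At cedar: go left to reed.
        Visit reed.
        At reed: no left child.
        At reed: go right to ash.
          Visit ash.
          At ash: go left to mint.
            mint is a leaf — visit mint.
          At ash: go right to fir.
            fir is a leaf — visit fir.
      At cedar: go right to daisy.
        Visit daisy.
        At daisy: no left child.
        At daisy: go right to rose.
          rose is a leaf — visit rose.
  At hop: no right child.
At bay: go right to iris.
  Visit iris.
  At iris: no left child.
  At iris: go right to plum.
    Visit plum.
    At plum: go left to yew.
      yew is a leaf — visit yew.
    At plum: no right child.
Full pre-order sequence: bay, hop, poppy, sage, fern, cedar, reed, ash, mint, fir, daisy, rose, iris, plum, yew.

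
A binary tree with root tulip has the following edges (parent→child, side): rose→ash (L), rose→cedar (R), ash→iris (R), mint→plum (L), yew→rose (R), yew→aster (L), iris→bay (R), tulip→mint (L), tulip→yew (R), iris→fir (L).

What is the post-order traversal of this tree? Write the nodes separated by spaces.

plum mint aster fir bay iris ash cedar rose yew tulip

Post-order visits the left subtree, then the right subtree, then the node.
At tulip: go left to mint.
  At mint: go left to plum.
    plum is a leaf — visit plum.
  At mint: no right child.
  Visit mint.
At tulip: go right to yew.
  At yew: go left to aster.
    aster is a leaf — visit aster.
  At yew: go right to rose.
    At rose: go left to ash.
      At ash: no left child.
      At ash: go right to iris.
        At iris: go left to fir.
          fir is a leaf — visit fir.
        At iris: go right to bay.
          bay is a leaf — visit bay.
        Visit iris.
      Visit ash.
    At rose: go right to cedar.
      cedar is a leaf — visit cedar.
    Visit rose.
  Visit yew.
Visit tulip.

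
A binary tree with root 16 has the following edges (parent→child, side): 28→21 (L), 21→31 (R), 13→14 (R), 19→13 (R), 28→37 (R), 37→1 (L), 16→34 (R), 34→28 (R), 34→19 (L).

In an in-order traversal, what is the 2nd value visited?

In-order visits the left subtree, then the node, then the right subtree.
At 16: no left child.
Visit 16.
At 16: go right to 34.
  At 34: go left to 19.
    At 19: no left child.
    Visit 19.
    At 19: go right to 13.
      At 13: no left child.
      Visit 13.
      At 13: go right to 14.
        14 is a leaf — visit 14.
  Visit 34.
  At 34: go right to 28.
    At 28: go left to 21.
      At 21: no left child.
      Visit 21.
      At 21: go right to 31.
        31 is a leaf — visit 31.
    Visit 28.
    At 28: go right to 37.
      At 37: go left to 1.
        1 is a leaf — visit 1.
      Visit 37.
      At 37: no right child.
Full in-order sequence: 16, 19, 13, 14, 34, 21, 31, 28, 1, 37.

19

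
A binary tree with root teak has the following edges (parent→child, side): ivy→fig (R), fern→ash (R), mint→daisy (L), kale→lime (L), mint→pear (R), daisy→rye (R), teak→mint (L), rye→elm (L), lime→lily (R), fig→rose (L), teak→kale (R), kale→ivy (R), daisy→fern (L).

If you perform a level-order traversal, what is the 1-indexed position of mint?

Level-order visits nodes level by level from the root, left to right within each level.
Level 0: teak
Level 1: mint, kale
Level 2: daisy, pear, lime, ivy
Level 3: fern, rye, lily, fig
Level 4: ash, elm, rose
Full level-order sequence: teak, mint, kale, daisy, pear, lime, ivy, fern, rye, lily, fig, ash, elm, rose.

2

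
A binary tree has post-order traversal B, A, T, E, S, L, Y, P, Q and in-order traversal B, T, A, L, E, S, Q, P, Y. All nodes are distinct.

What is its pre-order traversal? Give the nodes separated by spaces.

The last element of post-order is the root; it splits in-order into left and right subtrees.
Root Q: left subtree has 6 nodes {B, T, A, L, E, S}, right has 2 {P, Y}.
  Root L: left subtree has 3 nodes {B, T, A}, right has 2 {E, S}.
    Root T: left subtree has 1 node {B}, right has 1 {A}.
    Root S: left subtree has 1 node {E}, right has 0 { }.
  Root P: left subtree has 0 nodes { }, right has 1 {Y}.

Q L T B A S E P Y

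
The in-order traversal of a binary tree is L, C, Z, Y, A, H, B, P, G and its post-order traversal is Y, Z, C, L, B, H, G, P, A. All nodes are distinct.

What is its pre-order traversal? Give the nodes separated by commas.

The last element of post-order is the root; it splits in-order into left and right subtrees.
Root A: left subtree has 4 nodes {L, C, Z, Y}, right has 4 {H, B, P, G}.
  Root L: left subtree has 0 nodes { }, right has 3 {C, Z, Y}.
    Root C: left subtree has 0 nodes { }, right has 2 {Z, Y}.
      Root Z: left subtree has 0 nodes { }, right has 1 {Y}.
  Root P: left subtree has 2 nodes {H, B}, right has 1 {G}.
    Root H: left subtree has 0 nodes { }, right has 1 {B}.

A, L, C, Z, Y, P, H, B, G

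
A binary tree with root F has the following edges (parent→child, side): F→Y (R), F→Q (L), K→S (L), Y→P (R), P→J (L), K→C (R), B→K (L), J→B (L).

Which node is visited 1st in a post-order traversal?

Post-order visits the left subtree, then the right subtree, then the node.
At F: go left to Q.
  Q is a leaf — visit Q.
At F: go right to Y.
  At Y: no left child.
  At Y: go right to P.
    At P: go left to J.
      At J: go left to B.
        At B: go left to K.
          At K: go left to S.
            S is a leaf — visit S.
          At K: go right to C.
            C is a leaf — visit C.
          Visit K.
        At B: no right child.
        Visit B.
      At J: no right child.
      Visit J.
    At P: no right child.
    Visit P.
  Visit Y.
Visit F.
Full post-order sequence: Q, S, C, K, B, J, P, Y, F.

Q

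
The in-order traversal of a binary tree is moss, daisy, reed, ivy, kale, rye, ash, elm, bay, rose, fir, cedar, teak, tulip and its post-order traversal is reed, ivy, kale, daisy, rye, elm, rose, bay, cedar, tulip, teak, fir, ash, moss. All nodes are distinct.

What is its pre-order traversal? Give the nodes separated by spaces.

moss ash rye daisy kale ivy reed fir bay elm rose teak cedar tulip

The last element of post-order is the root; it splits in-order into left and right subtrees.
Root moss: left subtree has 0 nodes { }, right has 13 {daisy, reed, ivy, kale, rye, ash, elm, bay, rose, fir, cedar, teak, tulip}.
  Root ash: left subtree has 5 nodes {daisy, reed, ivy, kale, rye}, right has 7 {elm, bay, rose, fir, cedar, teak, tulip}.
    Root rye: left subtree has 4 nodes {daisy, reed, ivy, kale}, right has 0 { }.
      Root daisy: left subtree has 0 nodes { }, right has 3 {reed, ivy, kale}.
        Root kale: left subtree has 2 nodes {reed, ivy}, right has 0 { }.
          Root ivy: left subtree has 1 node {reed}, right has 0 { }.
    Root fir: left subtree has 3 nodes {elm, bay, rose}, right has 3 {cedar, teak, tulip}.
      Root bay: left subtree has 1 node {elm}, right has 1 {rose}.
      Root teak: left subtree has 1 node {cedar}, right has 1 {tulip}.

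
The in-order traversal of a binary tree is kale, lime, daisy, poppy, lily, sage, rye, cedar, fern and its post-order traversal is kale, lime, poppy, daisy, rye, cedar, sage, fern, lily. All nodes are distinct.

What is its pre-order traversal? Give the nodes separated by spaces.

The last element of post-order is the root; it splits in-order into left and right subtrees.
Root lily: left subtree has 4 nodes {kale, lime, daisy, poppy}, right has 4 {sage, rye, cedar, fern}.
  Root daisy: left subtree has 2 nodes {kale, lime}, right has 1 {poppy}.
    Root lime: left subtree has 1 node {kale}, right has 0 { }.
  Root fern: left subtree has 3 nodes {sage, rye, cedar}, right has 0 { }.
    Root sage: left subtree has 0 nodes { }, right has 2 {rye, cedar}.
      Root cedar: left subtree has 1 node {rye}, right has 0 { }.

lily daisy lime kale poppy fern sage cedar rye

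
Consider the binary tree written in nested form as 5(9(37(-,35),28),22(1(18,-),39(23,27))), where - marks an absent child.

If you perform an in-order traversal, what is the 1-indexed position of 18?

6

In-order visits the left subtree, then the node, then the right subtree.
At 5: go left to 9.
  At 9: go left to 37.
    At 37: no left child.
    Visit 37.
    At 37: go right to 35.
      35 is a leaf — visit 35.
  Visit 9.
  At 9: go right to 28.
    28 is a leaf — visit 28.
Visit 5.
At 5: go right to 22.
  At 22: go left to 1.
    At 1: go left to 18.
      18 is a leaf — visit 18.
    Visit 1.
    At 1: no right child.
  Visit 22.
  At 22: go right to 39.
    At 39: go left to 23.
      23 is a leaf — visit 23.
    Visit 39.
    At 39: go right to 27.
      27 is a leaf — visit 27.
Full in-order sequence: 37, 35, 9, 28, 5, 18, 1, 22, 23, 39, 27.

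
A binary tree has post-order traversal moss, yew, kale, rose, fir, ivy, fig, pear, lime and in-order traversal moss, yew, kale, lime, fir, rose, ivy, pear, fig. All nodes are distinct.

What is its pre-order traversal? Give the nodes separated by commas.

lime, kale, yew, moss, pear, ivy, fir, rose, fig

The last element of post-order is the root; it splits in-order into left and right subtrees.
Root lime: left subtree has 3 nodes {moss, yew, kale}, right has 5 {fir, rose, ivy, pear, fig}.
  Root kale: left subtree has 2 nodes {moss, yew}, right has 0 { }.
    Root yew: left subtree has 1 node {moss}, right has 0 { }.
  Root pear: left subtree has 3 nodes {fir, rose, ivy}, right has 1 {fig}.
    Root ivy: left subtree has 2 nodes {fir, rose}, right has 0 { }.
      Root fir: left subtree has 0 nodes { }, right has 1 {rose}.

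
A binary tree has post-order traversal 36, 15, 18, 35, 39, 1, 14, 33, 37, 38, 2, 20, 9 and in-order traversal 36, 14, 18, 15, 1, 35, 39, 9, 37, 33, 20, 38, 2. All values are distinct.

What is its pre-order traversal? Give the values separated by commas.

9, 14, 36, 1, 18, 15, 39, 35, 20, 37, 33, 2, 38

The last element of post-order is the root; it splits in-order into left and right subtrees.
Root 9: left subtree has 7 nodes {36, 14, 18, 15, 1, 35, 39}, right has 5 {37, 33, 20, 38, 2}.
  Root 14: left subtree has 1 node {36}, right has 5 {18, 15, 1, 35, 39}.
    Root 1: left subtree has 2 nodes {18, 15}, right has 2 {35, 39}.
      Root 18: left subtree has 0 nodes { }, right has 1 {15}.
      Root 39: left subtree has 1 node {35}, right has 0 { }.
  Root 20: left subtree has 2 nodes {37, 33}, right has 2 {38, 2}.
    Root 37: left subtree has 0 nodes { }, right has 1 {33}.
    Root 2: left subtree has 1 node {38}, right has 0 { }.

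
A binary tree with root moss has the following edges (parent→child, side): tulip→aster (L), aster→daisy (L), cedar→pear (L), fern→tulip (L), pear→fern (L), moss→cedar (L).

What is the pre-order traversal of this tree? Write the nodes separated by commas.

Pre-order visits the node, then its left subtree, then its right subtree.
Visit moss.
At moss: go left to cedar.
  Visit cedar.
  At cedar: go left to pear.
    Visit pear.
    At pear: go left to fern.
      Visit fern.
      At fern: go left to tulip.
        Visit tulip.
        At tulip: go left to aster.
          Visit aster.
          At aster: go left to daisy.
            daisy is a leaf — visit daisy.
          At aster: no right child.
        At tulip: no right child.
      At fern: no right child.
    At pear: no right child.
  At cedar: no right child.
At moss: no right child.

moss, cedar, pear, fern, tulip, aster, daisy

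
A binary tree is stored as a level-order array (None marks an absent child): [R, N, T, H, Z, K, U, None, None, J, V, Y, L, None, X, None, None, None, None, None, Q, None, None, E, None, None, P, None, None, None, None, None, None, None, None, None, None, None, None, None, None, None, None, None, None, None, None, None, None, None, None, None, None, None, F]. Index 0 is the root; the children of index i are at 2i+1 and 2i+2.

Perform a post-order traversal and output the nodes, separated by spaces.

Post-order visits the left subtree, then the right subtree, then the node.
At R: go left to N.
  At N: go left to H.
    H is a leaf — visit H.
  At N: go right to Z.
    At Z: go left to J.
      At J: no left child.
      At J: go right to Q.
        Q is a leaf — visit Q.
      Visit J.
    At Z: go right to V.
      V is a leaf — visit V.
    Visit Z.
  Visit N.
At R: go right to T.
  At T: go left to K.
    At K: go left to Y.
      At Y: go left to E.
        E is a leaf — visit E.
      At Y: no right child.
      Visit Y.
    At K: go right to L.
      At L: no left child.
      At L: go right to P.
        At P: no left child.
        At P: go right to F.
          F is a leaf — visit F.
        Visit P.
      Visit L.
    Visit K.
  At T: go right to U.
    At U: no left child.
    At U: go right to X.
      X is a leaf — visit X.
    Visit U.
  Visit T.
Visit R.

H Q J V Z N E Y F P L K X U T R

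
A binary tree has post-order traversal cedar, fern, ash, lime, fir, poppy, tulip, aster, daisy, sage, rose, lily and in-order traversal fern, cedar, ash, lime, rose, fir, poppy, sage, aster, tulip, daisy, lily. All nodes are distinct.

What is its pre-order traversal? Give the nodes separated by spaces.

The last element of post-order is the root; it splits in-order into left and right subtrees.
Root lily: left subtree has 11 nodes {fern, cedar, ash, lime, rose, fir, poppy, sage, aster, tulip, daisy}, right has 0 { }.
  Root rose: left subtree has 4 nodes {fern, cedar, ash, lime}, right has 6 {fir, poppy, sage, aster, tulip, daisy}.
    Root lime: left subtree has 3 nodes {fern, cedar, ash}, right has 0 { }.
      Root ash: left subtree has 2 nodes {fern, cedar}, right has 0 { }.
        Root fern: left subtree has 0 nodes { }, right has 1 {cedar}.
    Root sage: left subtree has 2 nodes {fir, poppy}, right has 3 {aster, tulip, daisy}.
      Root poppy: left subtree has 1 node {fir}, right has 0 { }.
      Root daisy: left subtree has 2 nodes {aster, tulip}, right has 0 { }.
        Root aster: left subtree has 0 nodes { }, right has 1 {tulip}.

lily rose lime ash fern cedar sage poppy fir daisy aster tulip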